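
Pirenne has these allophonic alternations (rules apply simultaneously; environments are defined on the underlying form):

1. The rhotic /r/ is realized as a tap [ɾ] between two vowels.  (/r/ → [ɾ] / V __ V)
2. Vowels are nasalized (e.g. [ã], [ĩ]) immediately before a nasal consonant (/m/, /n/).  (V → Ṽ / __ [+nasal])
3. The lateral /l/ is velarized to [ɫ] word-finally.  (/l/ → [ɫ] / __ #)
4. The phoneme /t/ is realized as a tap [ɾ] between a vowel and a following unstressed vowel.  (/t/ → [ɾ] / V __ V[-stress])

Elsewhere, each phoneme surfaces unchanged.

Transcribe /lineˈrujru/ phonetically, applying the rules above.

[lĩneˈɾujru]

/l/ (word-initial) fails the environment for rule 3, so it stays [l].
/i/ (between /l/ and /n/) occurs before a nasal consonant → [ĩ] by rule 2.
/e/ (between /n/ and /r/) is in the target of rule 2 but the environment (before a nasal consonant) is not met → [e].
Rule 1 applies to /r/ (between /e/ and /u/: between two vowels) → [ɾ].
/u/ (between /r/ and /j/): rule 2 targets it, but not before a nasal consonant → unchanged [u].
/r/ (between /j/ and /u/) fails the environment for rule 1, so it stays [r].
/u/ (word-final) fails the environment for rule 2, so it stays [u].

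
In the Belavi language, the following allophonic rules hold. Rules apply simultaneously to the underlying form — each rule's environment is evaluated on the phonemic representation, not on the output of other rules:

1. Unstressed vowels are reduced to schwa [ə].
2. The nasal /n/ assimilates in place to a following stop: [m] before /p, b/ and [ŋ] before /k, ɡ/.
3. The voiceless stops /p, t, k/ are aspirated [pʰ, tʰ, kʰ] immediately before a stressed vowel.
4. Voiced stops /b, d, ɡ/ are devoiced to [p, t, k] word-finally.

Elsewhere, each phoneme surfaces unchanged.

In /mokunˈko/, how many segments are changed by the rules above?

Segments that undergo a rule: /o/ → [ə] (rule 1); /u/ → [ə] (rule 1); /n/ → [ŋ] (rule 2); /k/ → [kʰ] (rule 3).
All other segments surface unchanged.

4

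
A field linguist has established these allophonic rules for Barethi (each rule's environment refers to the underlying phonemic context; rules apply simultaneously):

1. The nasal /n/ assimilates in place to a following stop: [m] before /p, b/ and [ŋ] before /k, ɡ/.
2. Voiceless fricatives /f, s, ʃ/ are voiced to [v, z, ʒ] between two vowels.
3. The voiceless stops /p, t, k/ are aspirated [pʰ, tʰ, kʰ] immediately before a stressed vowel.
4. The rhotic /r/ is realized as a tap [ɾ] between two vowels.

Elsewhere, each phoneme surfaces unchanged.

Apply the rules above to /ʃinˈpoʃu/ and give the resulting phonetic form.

/ʃ/ (word-initial) is in the target of rule 2 but the environment (between two vowels) is not met → [ʃ].
/i/ — not in any rule's target class → [i].
Rule 1 applies to /n/ (between /i/ and /p/: before a labial or velar stop) → [m].
Rule 3 applies to /p/ (between /n/ and /o/: immediately before a stressed vowel) → [pʰ].
/o/ — not in any rule's target class → [o].
/ʃ/ — between /o/ and /u/, between two vowels — surfaces as [ʒ] (rule 2).
/u/ (word-final) is unaffected → [u].

[ʃimˈpʰoʒu]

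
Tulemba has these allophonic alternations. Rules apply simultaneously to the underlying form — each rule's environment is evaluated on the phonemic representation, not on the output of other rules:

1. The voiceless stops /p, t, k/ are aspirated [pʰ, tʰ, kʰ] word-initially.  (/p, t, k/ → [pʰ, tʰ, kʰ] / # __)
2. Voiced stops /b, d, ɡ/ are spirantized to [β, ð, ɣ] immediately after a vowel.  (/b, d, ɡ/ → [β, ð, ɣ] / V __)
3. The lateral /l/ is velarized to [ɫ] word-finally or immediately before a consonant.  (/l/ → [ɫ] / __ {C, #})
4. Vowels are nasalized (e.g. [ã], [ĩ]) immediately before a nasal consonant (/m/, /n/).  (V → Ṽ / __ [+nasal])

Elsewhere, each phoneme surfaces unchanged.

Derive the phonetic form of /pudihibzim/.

/p/ (word-initial): word-initially, so rule 1 applies → [pʰ].
/u/ — between /p/ and /d/; rule 4 does not apply here → [u].
/d/ (between /u/ and /i/) occurs immediately after a vowel → [ð] by rule 2.
/i/ — between /d/ and /h/; rule 4 does not apply here → [i].
/h/ stays [h].
/i/ (between /h/ and /b/): rule 4 targets it, but not before a nasal consonant → unchanged [i].
/b/ (between /i/ and /z/): immediately after a vowel, so rule 2 applies → [β].
/z/ stays [z].
/i/ — between /z/ and /m/, before a nasal consonant — surfaces as [ĩ] (rule 4).
/m/ stays [m].

[pʰuðihiβzĩm]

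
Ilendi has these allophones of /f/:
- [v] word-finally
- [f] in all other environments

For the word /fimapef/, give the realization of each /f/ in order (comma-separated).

Occurrence 1 (position 1): no conditioning environment matches → elsewhere allophone [f].
Occurrence 2 (position 7): word-finally → [v].

[f], [v]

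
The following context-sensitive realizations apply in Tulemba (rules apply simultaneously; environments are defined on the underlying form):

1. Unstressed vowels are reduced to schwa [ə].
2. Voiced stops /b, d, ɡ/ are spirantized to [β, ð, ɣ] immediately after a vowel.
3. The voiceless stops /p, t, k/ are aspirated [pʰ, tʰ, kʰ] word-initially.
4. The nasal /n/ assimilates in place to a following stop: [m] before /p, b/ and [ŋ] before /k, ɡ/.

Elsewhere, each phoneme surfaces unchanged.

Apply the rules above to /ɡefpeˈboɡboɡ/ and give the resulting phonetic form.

/ɡ/ (word-initial) fails the environment for rule 2, so it stays [ɡ].
/e/ meets the environment for rule 1 (in an unstressed syllable) → [ə].
/f/ (between /e/ and /p/) is unaffected → [f].
/p/ (between /f/ and /e/): rule 3 targets it, but not word-initially → unchanged [p].
/e/ (between /p/ and /b/) occurs in an unstressed syllable → [ə] by rule 1.
/b/ (between /e/ and /o/): immediately after a vowel, so rule 2 applies → [β].
/o/ (between /b/ and /ɡ/): rule 1 targets it, but not in an unstressed syllable → unchanged [o].
/ɡ/ meets the environment for rule 2 (immediately after a vowel) → [ɣ].
/b/ (between /ɡ/ and /o/) is in the target of rule 2 but the environment (immediately after a vowel) is not met → [b].
/o/ — between /b/ and /ɡ/, in an unstressed syllable — surfaces as [ə] (rule 1).
/ɡ/ (word-final) occurs immediately after a vowel → [ɣ] by rule 2.

[ɡəfpəˈβoɣbəɣ]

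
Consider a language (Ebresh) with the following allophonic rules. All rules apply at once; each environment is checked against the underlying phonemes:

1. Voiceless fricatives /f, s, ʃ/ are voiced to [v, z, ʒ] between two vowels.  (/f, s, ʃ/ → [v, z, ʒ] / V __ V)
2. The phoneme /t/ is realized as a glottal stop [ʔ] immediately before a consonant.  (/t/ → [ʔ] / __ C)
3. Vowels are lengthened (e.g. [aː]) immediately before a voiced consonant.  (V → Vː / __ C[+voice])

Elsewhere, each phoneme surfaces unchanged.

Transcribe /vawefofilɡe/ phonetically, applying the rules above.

/v/ (word-initial): no rule targets it → [v].
/a/ (between /v/ and /w/): before a voiced consonant, so rule 3 applies → [aː].
/w/ (between /a/ and /e/): no rule targets it → [w].
/e/ — between /w/ and /f/; rule 3 does not apply here → [e].
/f/ (between /e/ and /o/): between two vowels, so rule 1 applies → [v].
/o/ (between /f/ and /f/): rule 3 targets it, but not before a voiced consonant → unchanged [o].
/f/ (between /o/ and /i/) occurs between two vowels → [v] by rule 1.
/i/ meets the environment for rule 3 (before a voiced consonant) → [iː].
/l/ (between /i/ and /ɡ/) is unaffected → [l].
/ɡ/ — not in any rule's target class → [ɡ].
/e/ — word-final; rule 3 does not apply here → [e].

[vaːwevoviːlɡe]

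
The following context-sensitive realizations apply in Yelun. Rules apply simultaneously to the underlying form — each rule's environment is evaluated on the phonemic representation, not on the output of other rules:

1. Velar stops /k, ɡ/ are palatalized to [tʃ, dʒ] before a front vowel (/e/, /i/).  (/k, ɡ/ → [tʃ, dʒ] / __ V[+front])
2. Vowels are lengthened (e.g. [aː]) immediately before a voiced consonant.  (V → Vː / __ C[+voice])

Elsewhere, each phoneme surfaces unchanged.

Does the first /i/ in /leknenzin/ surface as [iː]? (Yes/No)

/i/ (between /z/ and /n/) occurs before a voiced consonant → [iː] by rule 2.
The actual realization is [iː], which matches [iː].

Yes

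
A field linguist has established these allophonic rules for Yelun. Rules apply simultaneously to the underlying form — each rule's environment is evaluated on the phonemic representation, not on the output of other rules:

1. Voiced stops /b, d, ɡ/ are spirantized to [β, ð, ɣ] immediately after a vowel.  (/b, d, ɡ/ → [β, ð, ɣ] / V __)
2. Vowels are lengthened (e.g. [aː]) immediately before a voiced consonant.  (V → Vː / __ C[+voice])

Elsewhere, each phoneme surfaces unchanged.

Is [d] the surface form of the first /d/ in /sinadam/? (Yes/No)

/d/ (between /a/ and /a/): immediately after a vowel, so rule 1 applies → [ð].
The actual realization is [ð], not [d].

No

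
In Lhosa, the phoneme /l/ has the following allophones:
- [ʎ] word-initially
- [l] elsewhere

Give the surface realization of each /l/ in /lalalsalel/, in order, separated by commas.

[ʎ], [l], [l], [l], [l]

Occurrence 1 (position 1): word-initially → [ʎ].
Occurrence 2 (position 3): no conditioning environment matches → elsewhere allophone [l].
Occurrence 3 (position 5): no conditioning environment matches → elsewhere allophone [l].
Occurrence 4 (position 8): no conditioning environment matches → elsewhere allophone [l].
Occurrence 5 (position 10): no conditioning environment matches → elsewhere allophone [l].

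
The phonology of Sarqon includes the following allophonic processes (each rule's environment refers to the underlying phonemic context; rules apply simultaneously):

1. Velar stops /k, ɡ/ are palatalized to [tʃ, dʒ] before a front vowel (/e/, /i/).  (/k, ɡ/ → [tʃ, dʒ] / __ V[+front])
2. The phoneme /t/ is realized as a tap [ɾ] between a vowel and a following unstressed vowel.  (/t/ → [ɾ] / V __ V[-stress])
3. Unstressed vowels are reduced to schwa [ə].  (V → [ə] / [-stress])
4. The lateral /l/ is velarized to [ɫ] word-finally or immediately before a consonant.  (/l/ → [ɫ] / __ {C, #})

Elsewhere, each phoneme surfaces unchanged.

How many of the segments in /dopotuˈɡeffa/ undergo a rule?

6

Segments that undergo a rule: /o/ → [ə] (rule 3); /o/ → [ə] (rule 3); /t/ → [ɾ] (rule 2); /u/ → [ə] (rule 3); /ɡ/ → [dʒ] (rule 1); /a/ → [ə] (rule 3).
All other segments surface unchanged.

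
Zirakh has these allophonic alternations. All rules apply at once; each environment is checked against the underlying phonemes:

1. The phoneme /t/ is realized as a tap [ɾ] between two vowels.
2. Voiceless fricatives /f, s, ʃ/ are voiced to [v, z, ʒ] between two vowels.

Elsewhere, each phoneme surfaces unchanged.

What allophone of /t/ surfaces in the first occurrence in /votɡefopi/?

[t]

/t/ (between /o/ and /ɡ/): rule 1 targets it, but not between two vowels → unchanged [t].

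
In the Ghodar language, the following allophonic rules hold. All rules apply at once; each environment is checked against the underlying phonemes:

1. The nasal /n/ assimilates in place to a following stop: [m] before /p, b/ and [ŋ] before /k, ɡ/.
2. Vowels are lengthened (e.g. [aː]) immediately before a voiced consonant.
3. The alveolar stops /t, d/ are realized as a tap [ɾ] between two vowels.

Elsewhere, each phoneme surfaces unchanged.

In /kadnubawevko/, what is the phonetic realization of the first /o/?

[o]

/o/ (word-final) is in the target of rule 2 but the environment (before a voiced consonant) is not met → [o].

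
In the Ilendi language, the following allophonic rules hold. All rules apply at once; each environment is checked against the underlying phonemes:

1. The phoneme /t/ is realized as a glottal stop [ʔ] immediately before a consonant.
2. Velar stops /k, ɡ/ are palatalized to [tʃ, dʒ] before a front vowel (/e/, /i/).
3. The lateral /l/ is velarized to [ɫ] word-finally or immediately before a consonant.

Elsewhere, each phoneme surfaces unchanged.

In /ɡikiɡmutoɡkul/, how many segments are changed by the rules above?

Segments that undergo a rule: /ɡ/ → [dʒ] (rule 2); /k/ → [tʃ] (rule 2); /l/ → [ɫ] (rule 3).
All other segments surface unchanged.

3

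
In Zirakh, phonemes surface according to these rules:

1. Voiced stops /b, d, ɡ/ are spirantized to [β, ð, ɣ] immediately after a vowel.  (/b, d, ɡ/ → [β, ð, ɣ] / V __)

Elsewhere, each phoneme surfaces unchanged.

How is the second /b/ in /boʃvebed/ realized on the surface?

/b/ meets the environment for rule 1 (immediately after a vowel) → [β].

[β]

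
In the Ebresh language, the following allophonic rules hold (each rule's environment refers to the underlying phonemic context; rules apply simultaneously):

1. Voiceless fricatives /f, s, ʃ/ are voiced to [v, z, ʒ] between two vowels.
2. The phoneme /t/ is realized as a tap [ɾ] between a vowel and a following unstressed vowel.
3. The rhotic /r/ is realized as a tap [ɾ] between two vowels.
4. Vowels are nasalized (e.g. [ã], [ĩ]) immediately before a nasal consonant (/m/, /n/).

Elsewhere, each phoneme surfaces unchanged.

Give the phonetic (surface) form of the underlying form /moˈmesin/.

[mõˈmezĩn]

/m/ stays [m].
/o/ (between /m/ and /m/) occurs before a nasal consonant → [õ] by rule 4.
/m/ (between /o/ and /e/) is unaffected → [m].
/e/ (between /m/ and /s/): rule 4 targets it, but not before a nasal consonant → unchanged [e].
/s/ (between /e/ and /i/): between two vowels, so rule 1 applies → [z].
/i/ (between /s/ and /n/): before a nasal consonant, so rule 4 applies → [ĩ].
/n/ stays [n].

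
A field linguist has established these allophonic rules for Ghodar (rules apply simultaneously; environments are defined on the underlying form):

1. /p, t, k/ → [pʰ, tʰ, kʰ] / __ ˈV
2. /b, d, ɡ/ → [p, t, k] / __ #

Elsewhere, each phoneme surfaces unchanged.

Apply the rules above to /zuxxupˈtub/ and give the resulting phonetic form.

/z/ (word-initial): no rule targets it → [z].
/u/ (between /z/ and /x/) is unaffected → [u].
/x/ stays [x].
/x/ — not in any rule's target class → [x].
/u/ — not in any rule's target class → [u].
/p/ — between /u/ and /t/; rule 1 does not apply here → [p].
/t/ (between /p/ and /u/): immediately before a stressed vowel, so rule 1 applies → [tʰ].
/u/ stays [u].
/b/ (word-final) occurs word-finally → [p] by rule 2.

[zuxxupˈtʰup]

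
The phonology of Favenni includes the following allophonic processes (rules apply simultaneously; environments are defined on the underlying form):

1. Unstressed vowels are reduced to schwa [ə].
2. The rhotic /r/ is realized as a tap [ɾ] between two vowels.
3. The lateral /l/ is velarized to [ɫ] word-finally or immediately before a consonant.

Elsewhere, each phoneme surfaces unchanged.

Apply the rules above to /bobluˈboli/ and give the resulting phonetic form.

[bəbləˈbolə]

/b/ — not in any rule's target class → [b].
/o/ meets the environment for rule 1 (in an unstressed syllable) → [ə].
/b/ (between /o/ and /l/) is unaffected → [b].
/l/ (between /b/ and /u/) is in the target of rule 3 but the environment (word-finally or immediately before a consonant) is not met → [l].
/u/ (between /l/ and /b/) occurs in an unstressed syllable → [ə] by rule 1.
/b/ (between /u/ and /o/): no rule targets it → [b].
/o/ — between /b/ and /l/; rule 1 does not apply here → [o].
/l/ — between /o/ and /i/; rule 3 does not apply here → [l].
Rule 1 applies to /i/ (word-final: in an unstressed syllable) → [ə].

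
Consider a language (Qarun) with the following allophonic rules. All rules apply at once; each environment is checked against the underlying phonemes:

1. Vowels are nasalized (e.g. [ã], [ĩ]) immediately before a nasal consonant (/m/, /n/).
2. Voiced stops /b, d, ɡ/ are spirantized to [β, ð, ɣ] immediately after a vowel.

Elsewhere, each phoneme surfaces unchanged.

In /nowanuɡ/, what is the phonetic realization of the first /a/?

[ã]

/a/ — between /w/ and /n/, before a nasal consonant — surfaces as [ã] (rule 1).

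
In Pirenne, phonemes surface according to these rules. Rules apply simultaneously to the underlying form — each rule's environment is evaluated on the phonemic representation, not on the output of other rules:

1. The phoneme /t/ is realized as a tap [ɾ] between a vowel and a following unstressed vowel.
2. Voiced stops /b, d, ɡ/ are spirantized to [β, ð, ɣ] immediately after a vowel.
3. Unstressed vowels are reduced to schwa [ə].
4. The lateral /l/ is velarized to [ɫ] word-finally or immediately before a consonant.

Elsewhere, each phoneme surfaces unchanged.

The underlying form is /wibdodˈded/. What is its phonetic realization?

/w/ — not in any rule's target class → [w].
Rule 3 applies to /i/ (between /w/ and /b/: in an unstressed syllable) → [ə].
/b/ — between /i/ and /d/, immediately after a vowel — surfaces as [β] (rule 2).
/d/ — between /b/ and /o/; rule 2 does not apply here → [d].
/o/ meets the environment for rule 3 (in an unstressed syllable) → [ə].
/d/ (between /o/ and /d/): immediately after a vowel, so rule 2 applies → [ð].
/d/ (between /d/ and /e/): rule 2 targets it, but not immediately after a vowel → unchanged [d].
/e/ (between /d/ and /d/) fails the environment for rule 3, so it stays [e].
/d/ — word-final, immediately after a vowel — surfaces as [ð] (rule 2).

[wəβdəðˈdeð]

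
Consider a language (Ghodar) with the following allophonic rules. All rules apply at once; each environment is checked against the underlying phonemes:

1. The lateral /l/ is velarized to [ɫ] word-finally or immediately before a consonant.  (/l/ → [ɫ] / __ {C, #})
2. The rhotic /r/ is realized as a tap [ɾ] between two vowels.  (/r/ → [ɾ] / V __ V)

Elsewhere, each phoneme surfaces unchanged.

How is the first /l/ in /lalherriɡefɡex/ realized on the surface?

/l/ — word-initial; rule 1 does not apply here → [l].

[l]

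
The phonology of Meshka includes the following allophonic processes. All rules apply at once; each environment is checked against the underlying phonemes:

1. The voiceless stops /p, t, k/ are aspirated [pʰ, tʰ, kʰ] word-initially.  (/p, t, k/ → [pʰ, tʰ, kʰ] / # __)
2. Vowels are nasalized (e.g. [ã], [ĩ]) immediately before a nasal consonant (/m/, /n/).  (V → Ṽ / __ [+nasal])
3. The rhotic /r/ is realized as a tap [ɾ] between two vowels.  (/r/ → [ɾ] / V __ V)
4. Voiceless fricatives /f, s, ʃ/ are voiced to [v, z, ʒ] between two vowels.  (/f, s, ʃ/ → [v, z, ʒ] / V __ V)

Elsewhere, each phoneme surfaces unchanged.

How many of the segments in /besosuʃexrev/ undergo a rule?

Segments that undergo a rule: /s/ → [z] (rule 4); /s/ → [z] (rule 4); /ʃ/ → [ʒ] (rule 4).
All other segments surface unchanged.

3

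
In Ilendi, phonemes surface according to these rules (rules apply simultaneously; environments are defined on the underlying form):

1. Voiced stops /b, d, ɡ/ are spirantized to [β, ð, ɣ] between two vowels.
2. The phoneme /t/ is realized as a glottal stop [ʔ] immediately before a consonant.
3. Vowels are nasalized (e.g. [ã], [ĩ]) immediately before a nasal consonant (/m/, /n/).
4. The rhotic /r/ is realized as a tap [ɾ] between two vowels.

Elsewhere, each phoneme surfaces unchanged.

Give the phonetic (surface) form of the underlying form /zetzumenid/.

/e/ (between /z/ and /t/): rule 3 targets it, but not before a nasal consonant → unchanged [e].
Rule 2 applies to /t/ (between /e/ and /z/: immediately before a consonant) → [ʔ].
/u/ (between /z/ and /m/): before a nasal consonant, so rule 3 applies → [ũ].
/e/ meets the environment for rule 3 (before a nasal consonant) → [ẽ].
/i/ — between /n/ and /d/; rule 3 does not apply here → [i].
/d/ (word-final): rule 1 targets it, but not between two vowels → unchanged [d].

[zeʔzũmẽnid]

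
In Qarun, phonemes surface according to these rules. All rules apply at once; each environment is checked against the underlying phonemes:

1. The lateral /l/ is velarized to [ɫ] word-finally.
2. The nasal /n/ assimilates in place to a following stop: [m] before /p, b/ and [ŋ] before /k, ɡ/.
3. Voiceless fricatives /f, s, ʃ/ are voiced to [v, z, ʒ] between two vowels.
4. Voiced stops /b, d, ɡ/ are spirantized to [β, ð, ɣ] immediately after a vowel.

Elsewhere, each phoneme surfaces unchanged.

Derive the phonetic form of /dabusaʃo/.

/d/ (word-initial) fails the environment for rule 4, so it stays [d].
/a/ stays [a].
/b/ meets the environment for rule 4 (immediately after a vowel) → [β].
/u/ (between /b/ and /s/): no rule targets it → [u].
Rule 3 applies to /s/ (between /u/ and /a/: between two vowels) → [z].
/a/ stays [a].
Rule 3 applies to /ʃ/ (between /a/ and /o/: between two vowels) → [ʒ].
/o/ (word-final): no rule targets it → [o].

[daβuzaʒo]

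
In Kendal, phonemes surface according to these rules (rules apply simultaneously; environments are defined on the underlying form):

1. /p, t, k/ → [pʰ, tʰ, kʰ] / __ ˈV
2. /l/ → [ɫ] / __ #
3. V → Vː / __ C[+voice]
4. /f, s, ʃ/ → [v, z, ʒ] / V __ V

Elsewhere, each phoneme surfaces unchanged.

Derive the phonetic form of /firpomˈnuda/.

[fiːrpoːmˈnuːda]

/f/ (word-initial) fails the environment for rule 4, so it stays [f].
/i/ (between /f/ and /r/): before a voiced consonant, so rule 3 applies → [iː].
/r/ stays [r].
/p/ — between /r/ and /o/; rule 1 does not apply here → [p].
/o/ — between /p/ and /m/, before a voiced consonant — surfaces as [oː] (rule 3).
/m/ — not in any rule's target class → [m].
/n/ (between /m/ and /u/): no rule targets it → [n].
/u/ meets the environment for rule 3 (before a voiced consonant) → [uː].
/d/ (between /u/ and /a/): no rule targets it → [d].
/a/ (word-final): rule 3 targets it, but not before a voiced consonant → unchanged [a].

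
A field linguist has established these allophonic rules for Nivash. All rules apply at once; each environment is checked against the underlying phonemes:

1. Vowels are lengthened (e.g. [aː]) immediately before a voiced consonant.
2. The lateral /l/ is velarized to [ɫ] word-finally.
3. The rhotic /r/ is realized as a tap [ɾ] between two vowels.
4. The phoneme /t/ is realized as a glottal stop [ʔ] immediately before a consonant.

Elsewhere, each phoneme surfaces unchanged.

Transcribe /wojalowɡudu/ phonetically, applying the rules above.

/w/ stays [w].
/o/ (between /w/ and /j/) occurs before a voiced consonant → [oː] by rule 1.
/j/ (between /o/ and /a/): no rule targets it → [j].
Rule 1 applies to /a/ (between /j/ and /l/: before a voiced consonant) → [aː].
/l/ (between /a/ and /o/) is in the target of rule 2 but the environment (word-finally) is not met → [l].
/o/ (between /l/ and /w/) occurs before a voiced consonant → [oː] by rule 1.
/w/ stays [w].
/ɡ/ (between /w/ and /u/): no rule targets it → [ɡ].
/u/ (between /ɡ/ and /d/) occurs before a voiced consonant → [uː] by rule 1.
/d/ — not in any rule's target class → [d].
/u/ — word-final; rule 1 does not apply here → [u].

[woːjaːloːwɡuːdu]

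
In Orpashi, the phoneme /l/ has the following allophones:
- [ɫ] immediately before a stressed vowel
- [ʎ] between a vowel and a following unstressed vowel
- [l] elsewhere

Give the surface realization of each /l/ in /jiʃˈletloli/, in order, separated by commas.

Occurrence 1 (position 4): immediately before a stressed vowel → [ɫ].
Occurrence 2 (position 7): no conditioning environment matches → elsewhere allophone [l].
Occurrence 3 (position 9): between a vowel and a following unstressed vowel → [ʎ].

[ɫ], [l], [ʎ]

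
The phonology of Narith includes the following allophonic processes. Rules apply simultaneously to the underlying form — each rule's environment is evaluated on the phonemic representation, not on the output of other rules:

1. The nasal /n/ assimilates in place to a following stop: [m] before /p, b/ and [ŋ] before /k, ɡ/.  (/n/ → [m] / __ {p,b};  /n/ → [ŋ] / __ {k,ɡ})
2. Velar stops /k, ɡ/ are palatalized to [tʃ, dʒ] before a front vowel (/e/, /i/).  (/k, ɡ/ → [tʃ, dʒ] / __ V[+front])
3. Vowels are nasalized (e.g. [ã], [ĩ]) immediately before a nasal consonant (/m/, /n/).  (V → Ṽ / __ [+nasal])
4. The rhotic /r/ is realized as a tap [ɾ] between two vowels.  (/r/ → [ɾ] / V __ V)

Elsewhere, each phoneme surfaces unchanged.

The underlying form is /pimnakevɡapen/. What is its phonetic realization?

[pĩmnatʃevɡapẽn]

/p/ — not in any rule's target class → [p].
/i/ (between /p/ and /m/) occurs before a nasal consonant → [ĩ] by rule 3.
/m/ stays [m].
/n/ — between /m/ and /a/; rule 1 does not apply here → [n].
/a/ (between /n/ and /k/) fails the environment for rule 3, so it stays [a].
Rule 2 applies to /k/ (between /a/ and /e/: before a front vowel) → [tʃ].
/e/ (between /k/ and /v/) is in the target of rule 3 but the environment (before a nasal consonant) is not met → [e].
/v/ — not in any rule's target class → [v].
/ɡ/ (between /v/ and /a/): rule 2 targets it, but not before a front vowel → unchanged [ɡ].
/a/ (between /ɡ/ and /p/) is in the target of rule 3 but the environment (before a nasal consonant) is not met → [a].
/p/ (between /a/ and /e/): no rule targets it → [p].
/e/ (between /p/ and /n/) occurs before a nasal consonant → [ẽ] by rule 3.
/n/ (word-final): rule 1 targets it, but not before a labial or velar stop → unchanged [n].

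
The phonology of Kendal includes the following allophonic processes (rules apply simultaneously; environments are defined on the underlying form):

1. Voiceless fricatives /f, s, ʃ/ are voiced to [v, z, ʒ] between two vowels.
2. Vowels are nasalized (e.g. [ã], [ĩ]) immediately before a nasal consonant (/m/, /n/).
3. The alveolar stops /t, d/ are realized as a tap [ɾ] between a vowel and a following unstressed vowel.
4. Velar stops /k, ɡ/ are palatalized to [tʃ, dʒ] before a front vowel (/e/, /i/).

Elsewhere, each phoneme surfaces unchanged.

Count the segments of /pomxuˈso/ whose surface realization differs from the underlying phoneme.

2

Segments that undergo a rule: /o/ → [õ] (rule 2); /s/ → [z] (rule 1).
All other segments surface unchanged.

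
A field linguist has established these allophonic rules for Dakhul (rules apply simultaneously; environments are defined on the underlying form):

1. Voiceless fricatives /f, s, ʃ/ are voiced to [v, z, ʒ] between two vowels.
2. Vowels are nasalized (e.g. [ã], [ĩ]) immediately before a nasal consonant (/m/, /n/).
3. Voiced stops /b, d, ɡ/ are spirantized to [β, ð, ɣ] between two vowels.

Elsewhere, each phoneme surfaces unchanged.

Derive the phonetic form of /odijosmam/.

/o/ (word-initial) is in the target of rule 2 but the environment (before a nasal consonant) is not met → [o].
/d/ meets the environment for rule 3 (between two vowels) → [ð].
/i/ (between /d/ and /j/) is in the target of rule 2 but the environment (before a nasal consonant) is not met → [i].
/j/ (between /i/ and /o/): no rule targets it → [j].
/o/ — between /j/ and /s/; rule 2 does not apply here → [o].
/s/ — between /o/ and /m/; rule 1 does not apply here → [s].
/m/ — not in any rule's target class → [m].
Rule 2 applies to /a/ (between /m/ and /m/: before a nasal consonant) → [ã].
/m/ (word-final) is unaffected → [m].

[oðijosmãm]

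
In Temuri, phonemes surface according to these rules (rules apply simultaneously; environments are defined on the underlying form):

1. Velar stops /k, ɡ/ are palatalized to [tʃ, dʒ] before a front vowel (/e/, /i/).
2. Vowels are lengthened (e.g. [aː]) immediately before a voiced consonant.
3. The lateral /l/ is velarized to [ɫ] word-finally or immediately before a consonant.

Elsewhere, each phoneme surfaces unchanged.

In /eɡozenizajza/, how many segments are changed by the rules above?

5

Segments that undergo a rule: /e/ → [eː] (rule 2); /o/ → [oː] (rule 2); /e/ → [eː] (rule 2); /i/ → [iː] (rule 2); /a/ → [aː] (rule 2).
All other segments surface unchanged.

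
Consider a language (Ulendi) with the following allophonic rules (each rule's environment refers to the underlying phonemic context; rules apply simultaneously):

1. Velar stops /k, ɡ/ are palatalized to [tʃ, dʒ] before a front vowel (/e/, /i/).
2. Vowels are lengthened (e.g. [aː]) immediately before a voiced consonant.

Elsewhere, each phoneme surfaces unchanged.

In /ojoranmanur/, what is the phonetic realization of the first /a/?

[aː]

Rule 2 applies to /a/ (between /r/ and /n/: before a voiced consonant) → [aː].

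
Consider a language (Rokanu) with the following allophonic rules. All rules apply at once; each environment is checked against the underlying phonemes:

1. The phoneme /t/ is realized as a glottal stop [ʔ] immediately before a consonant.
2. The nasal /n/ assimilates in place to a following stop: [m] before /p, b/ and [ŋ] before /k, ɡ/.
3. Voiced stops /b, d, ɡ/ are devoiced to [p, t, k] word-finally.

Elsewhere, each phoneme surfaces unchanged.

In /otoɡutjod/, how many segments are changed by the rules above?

Segments that undergo a rule: /t/ → [ʔ] (rule 1); /d/ → [t] (rule 3).
All other segments surface unchanged.

2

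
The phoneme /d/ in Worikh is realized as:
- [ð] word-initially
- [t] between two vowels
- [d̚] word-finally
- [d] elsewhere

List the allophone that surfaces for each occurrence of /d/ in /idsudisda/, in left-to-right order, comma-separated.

Occurrence 1 (position 2): no conditioning environment matches → elsewhere allophone [d].
Occurrence 2 (position 5): between two vowels → [t].
Occurrence 3 (position 8): no conditioning environment matches → elsewhere allophone [d].

[d], [t], [d]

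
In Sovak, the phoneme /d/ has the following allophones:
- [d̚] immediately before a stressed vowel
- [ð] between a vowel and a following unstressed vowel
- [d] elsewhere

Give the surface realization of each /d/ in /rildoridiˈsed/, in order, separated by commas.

Occurrence 1 (position 4): no conditioning environment matches → elsewhere allophone [d].
Occurrence 2 (position 8): between a vowel and a following unstressed vowel → [ð].
Occurrence 3 (position 12): no conditioning environment matches → elsewhere allophone [d].

[d], [ð], [d]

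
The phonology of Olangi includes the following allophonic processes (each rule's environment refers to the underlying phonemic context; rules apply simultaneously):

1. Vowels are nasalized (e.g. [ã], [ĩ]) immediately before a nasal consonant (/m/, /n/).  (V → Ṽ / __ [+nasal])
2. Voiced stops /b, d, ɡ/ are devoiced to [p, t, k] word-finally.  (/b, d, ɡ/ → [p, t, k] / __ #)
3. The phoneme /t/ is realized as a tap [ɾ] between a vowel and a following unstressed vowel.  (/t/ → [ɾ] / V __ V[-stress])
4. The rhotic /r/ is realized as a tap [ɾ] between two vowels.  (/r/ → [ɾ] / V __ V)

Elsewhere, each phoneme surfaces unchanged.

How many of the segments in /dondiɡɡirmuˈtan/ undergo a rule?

Segments that undergo a rule: /o/ → [õ] (rule 1); /a/ → [ã] (rule 1).
All other segments surface unchanged.

2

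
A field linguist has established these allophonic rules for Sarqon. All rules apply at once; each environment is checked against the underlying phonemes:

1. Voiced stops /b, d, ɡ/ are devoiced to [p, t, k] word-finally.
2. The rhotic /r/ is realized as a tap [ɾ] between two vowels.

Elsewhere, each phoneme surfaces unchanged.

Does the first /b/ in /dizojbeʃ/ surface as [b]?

Yes

/b/ — between /j/ and /e/; rule 1 does not apply here → [b].
The actual realization is [b], which matches [b].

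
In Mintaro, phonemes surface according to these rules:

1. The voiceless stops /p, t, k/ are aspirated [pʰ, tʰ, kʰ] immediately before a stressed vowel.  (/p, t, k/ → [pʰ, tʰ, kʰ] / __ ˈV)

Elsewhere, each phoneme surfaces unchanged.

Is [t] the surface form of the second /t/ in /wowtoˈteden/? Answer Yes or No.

Rule 1 applies to /t/ (between /o/ and /e/: immediately before a stressed vowel) → [tʰ].
The actual realization is [tʰ], not [t].

No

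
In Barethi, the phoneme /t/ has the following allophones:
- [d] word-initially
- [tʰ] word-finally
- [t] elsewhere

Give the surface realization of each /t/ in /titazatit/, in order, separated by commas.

[d], [t], [t], [tʰ]

Occurrence 1 (position 1): word-initially → [d].
Occurrence 2 (position 3): no conditioning environment matches → elsewhere allophone [t].
Occurrence 3 (position 7): no conditioning environment matches → elsewhere allophone [t].
Occurrence 4 (position 9): word-finally → [tʰ].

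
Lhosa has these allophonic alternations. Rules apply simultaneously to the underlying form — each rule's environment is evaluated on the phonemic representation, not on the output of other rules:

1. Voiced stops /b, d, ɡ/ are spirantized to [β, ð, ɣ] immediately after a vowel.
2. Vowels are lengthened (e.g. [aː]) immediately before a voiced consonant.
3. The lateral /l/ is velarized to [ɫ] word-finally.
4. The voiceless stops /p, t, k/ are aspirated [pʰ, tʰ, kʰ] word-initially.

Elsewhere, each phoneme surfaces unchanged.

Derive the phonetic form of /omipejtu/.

[oːmipeːjtu]

/o/ (word-initial): before a voiced consonant, so rule 2 applies → [oː].
/m/ (between /o/ and /i/): no rule targets it → [m].
/i/ (between /m/ and /p/) is in the target of rule 2 but the environment (before a voiced consonant) is not met → [i].
/p/ (between /i/ and /e/): rule 4 targets it, but not word-initially → unchanged [p].
/e/ meets the environment for rule 2 (before a voiced consonant) → [eː].
/j/ — not in any rule's target class → [j].
/t/ (between /j/ and /u/) is in the target of rule 4 but the environment (word-initially) is not met → [t].
/u/ (word-final) is in the target of rule 2 but the environment (before a voiced consonant) is not met → [u].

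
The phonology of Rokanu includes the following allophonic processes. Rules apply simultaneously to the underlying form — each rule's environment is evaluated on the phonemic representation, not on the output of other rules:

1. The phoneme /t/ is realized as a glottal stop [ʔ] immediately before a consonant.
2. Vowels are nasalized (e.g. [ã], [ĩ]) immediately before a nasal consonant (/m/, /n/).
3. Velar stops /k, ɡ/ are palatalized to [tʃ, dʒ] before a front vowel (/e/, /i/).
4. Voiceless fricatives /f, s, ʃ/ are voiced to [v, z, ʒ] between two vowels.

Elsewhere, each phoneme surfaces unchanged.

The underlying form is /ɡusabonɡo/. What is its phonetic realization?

/ɡ/ (word-initial): rule 3 targets it, but not before a front vowel → unchanged [ɡ].
/u/ (between /ɡ/ and /s/): rule 2 targets it, but not before a nasal consonant → unchanged [u].
/s/ meets the environment for rule 4 (between two vowels) → [z].
/a/ — between /s/ and /b/; rule 2 does not apply here → [a].
/o/ meets the environment for rule 2 (before a nasal consonant) → [õ].
/ɡ/ (between /n/ and /o/) is in the target of rule 3 but the environment (before a front vowel) is not met → [ɡ].
/o/ (word-final) is in the target of rule 2 but the environment (before a nasal consonant) is not met → [o].

[ɡuzabõnɡo]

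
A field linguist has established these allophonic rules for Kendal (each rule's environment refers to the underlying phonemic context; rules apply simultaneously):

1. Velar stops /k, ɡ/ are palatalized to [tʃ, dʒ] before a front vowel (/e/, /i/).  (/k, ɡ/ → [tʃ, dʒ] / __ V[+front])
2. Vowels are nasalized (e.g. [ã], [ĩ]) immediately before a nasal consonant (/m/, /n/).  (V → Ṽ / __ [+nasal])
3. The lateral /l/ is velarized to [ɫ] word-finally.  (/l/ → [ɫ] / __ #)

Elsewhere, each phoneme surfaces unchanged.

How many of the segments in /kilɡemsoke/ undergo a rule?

4

Segments that undergo a rule: /k/ → [tʃ] (rule 1); /ɡ/ → [dʒ] (rule 1); /e/ → [ẽ] (rule 2); /k/ → [tʃ] (rule 1).
All other segments surface unchanged.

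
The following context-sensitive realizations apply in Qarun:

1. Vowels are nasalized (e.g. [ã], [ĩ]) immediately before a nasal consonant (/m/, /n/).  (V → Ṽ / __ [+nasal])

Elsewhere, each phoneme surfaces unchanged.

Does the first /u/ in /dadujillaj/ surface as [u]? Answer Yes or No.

Yes

/u/ (between /d/ and /j/): rule 1 targets it, but not before a nasal consonant → unchanged [u].
The actual realization is [u], which matches [u].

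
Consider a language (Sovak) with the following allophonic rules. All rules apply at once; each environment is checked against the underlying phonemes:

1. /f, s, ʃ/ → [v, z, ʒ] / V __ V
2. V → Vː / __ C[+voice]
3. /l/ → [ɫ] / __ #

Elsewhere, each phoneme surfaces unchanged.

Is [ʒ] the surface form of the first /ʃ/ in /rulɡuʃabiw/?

Yes

/ʃ/ meets the environment for rule 1 (between two vowels) → [ʒ].
The actual realization is [ʒ], which matches [ʒ].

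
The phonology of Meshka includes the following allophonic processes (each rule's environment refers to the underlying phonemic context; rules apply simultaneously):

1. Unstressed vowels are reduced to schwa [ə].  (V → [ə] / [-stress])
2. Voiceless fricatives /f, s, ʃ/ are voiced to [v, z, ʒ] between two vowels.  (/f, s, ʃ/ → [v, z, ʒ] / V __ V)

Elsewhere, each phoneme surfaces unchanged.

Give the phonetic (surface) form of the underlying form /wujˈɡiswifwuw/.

[wəjˈɡiswəfwəw]

/w/ — not in any rule's target class → [w].
/u/ meets the environment for rule 1 (in an unstressed syllable) → [ə].
/j/ stays [j].
/ɡ/ (between /j/ and /i/) is unaffected → [ɡ].
/i/ (between /ɡ/ and /s/) is in the target of rule 1 but the environment (in an unstressed syllable) is not met → [i].
/s/ — between /i/ and /w/; rule 2 does not apply here → [s].
/w/ — not in any rule's target class → [w].
/i/ — between /w/ and /f/, in an unstressed syllable — surfaces as [ə] (rule 1).
/f/ — between /i/ and /w/; rule 2 does not apply here → [f].
/w/ — not in any rule's target class → [w].
/u/ — between /w/ and /w/, in an unstressed syllable — surfaces as [ə] (rule 1).
/w/ (word-final): no rule targets it → [w].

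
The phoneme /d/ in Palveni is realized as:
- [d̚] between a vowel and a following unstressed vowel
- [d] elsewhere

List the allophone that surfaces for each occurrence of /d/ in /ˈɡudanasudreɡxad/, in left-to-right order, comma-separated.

[d̚], [d], [d]

Occurrence 1 (position 3): between a vowel and a following unstressed vowel → [d̚].
Occurrence 2 (position 9): no conditioning environment matches → elsewhere allophone [d].
Occurrence 3 (position 15): no conditioning environment matches → elsewhere allophone [d].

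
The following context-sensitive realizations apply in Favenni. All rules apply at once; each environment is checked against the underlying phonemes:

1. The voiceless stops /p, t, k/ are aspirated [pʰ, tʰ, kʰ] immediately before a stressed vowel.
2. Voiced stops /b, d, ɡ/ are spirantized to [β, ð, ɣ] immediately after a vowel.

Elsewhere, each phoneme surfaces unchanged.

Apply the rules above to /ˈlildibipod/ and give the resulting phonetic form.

/d/ (between /l/ and /i/) is in the target of rule 2 but the environment (immediately after a vowel) is not met → [d].
/b/ meets the environment for rule 2 (immediately after a vowel) → [β].
/p/ (between /i/ and /o/) is in the target of rule 1 but the environment (immediately before a stressed vowel) is not met → [p].
/d/ — word-final, immediately after a vowel — surfaces as [ð] (rule 2).

[ˈlildiβipoð]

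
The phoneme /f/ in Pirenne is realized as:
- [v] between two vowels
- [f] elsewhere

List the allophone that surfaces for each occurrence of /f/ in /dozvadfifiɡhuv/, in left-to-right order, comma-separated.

[f], [v]

Occurrence 1 (position 7): no conditioning environment matches → elsewhere allophone [f].
Occurrence 2 (position 9): between two vowels → [v].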